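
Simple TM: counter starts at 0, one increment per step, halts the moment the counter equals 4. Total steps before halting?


Counter starts at 0. Counting sequence:
  Step 1: counter = 1
  Step 2: counter = 2
  Step 3: counter = 3
  Step 4: counter = 4
Counter reached 4 -> halt
Total steps = 4

4


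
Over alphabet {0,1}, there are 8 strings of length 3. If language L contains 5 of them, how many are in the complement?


Alphabet: {0,1}
String length: 3
Total strings of length 3 = 2^3 = 8
Strings in L = 5
Complement = total - |L|
= 8 - 5
= 3

3


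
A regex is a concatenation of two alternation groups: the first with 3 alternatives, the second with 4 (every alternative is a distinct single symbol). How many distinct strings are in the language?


First group: 3 alternatives
Second group: 4 alternatives
Concatenation: each choice from group 1 pairs with each from group 2
Total = 3 x 4 = 12

12


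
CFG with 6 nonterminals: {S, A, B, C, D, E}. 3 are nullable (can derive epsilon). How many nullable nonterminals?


Nonterminals: {S, A, B, C, D, E}
A nonterminal is nullable if it can derive epsilon
Counting nullable nonterminals: 3
Total nullable = 3

3


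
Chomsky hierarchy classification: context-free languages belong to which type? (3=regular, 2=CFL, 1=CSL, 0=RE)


Chomsky hierarchy levels:
  Type 3: Regular (DFA/NFA/regex)
  Type 2: Context-free (PDA)
  Type 1: Context-sensitive
  Type 0: Recursively enumerable (TM)
'context-free' corresponds to Type 2

2


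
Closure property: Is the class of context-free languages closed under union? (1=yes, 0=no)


CFL closure properties:
  Closed under: union, concatenation, Kleene star
  NOT closed under: intersection, complement
Operation 'union' is in closed list -> Yes (closed)

1


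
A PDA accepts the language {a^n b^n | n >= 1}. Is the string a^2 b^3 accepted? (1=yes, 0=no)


Language requires equal numbers of a's and b's
PDA pushes for each 'a', pops for each 'b'
Number of a's = 2
Number of b's = 3
2 != 3 -> Reject

0


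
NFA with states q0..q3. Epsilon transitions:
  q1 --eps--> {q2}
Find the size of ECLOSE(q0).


Starting from q0
Initialize closure = {q0}
q0 has no outgoing epsilon transitions -> nothing to add
Final closure: {q0}
Size = 1

1


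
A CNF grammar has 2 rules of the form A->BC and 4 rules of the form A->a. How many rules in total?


CNF allows two rule forms:
  A -> BC (binary): 2 rules
  A -> a (terminal): 4 rules
Total = 2 + 4 = 6

6


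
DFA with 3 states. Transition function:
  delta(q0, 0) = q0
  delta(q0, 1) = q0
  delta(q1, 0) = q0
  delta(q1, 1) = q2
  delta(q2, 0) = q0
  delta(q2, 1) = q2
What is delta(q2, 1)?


Looking up transition function:
delta(q2, 1) in the table
Row: q2, Column: 1
Result: q2

q2


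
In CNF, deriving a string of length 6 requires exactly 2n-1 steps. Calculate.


Chomsky Normal Form derivation:
String length n = 6
Each step either:
  - Splits a nonterminal into two (n-1 such steps)
  - Converts a nonterminal to terminal (n such steps)
Total = (n-1) + n = 2n - 1
= 2(6) - 1
= 12 - 1
= 11

11


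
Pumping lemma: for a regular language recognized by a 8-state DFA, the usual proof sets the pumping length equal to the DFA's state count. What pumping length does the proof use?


Pumping lemma for regular languages (standard proof):
Take p = |Q|, the number of DFA states.
Any string of length >= |Q| passes through |Q|+1 states while reading its first |Q| symbols,
so by pigeonhole some state repeats, giving the loop that can be pumped.
Here |Q| = 8
Therefore the proof uses p = 8

8


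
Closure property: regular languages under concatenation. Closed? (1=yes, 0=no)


Regular languages are closed under:
- Union (DFA product construction)
- Intersection (DFA product construction)
- Complement (swap accept/reject states)
- Concatenation (NFA construction)
- Kleene star (NFA construction)
concatenation is in this list
Therefore: closed

1


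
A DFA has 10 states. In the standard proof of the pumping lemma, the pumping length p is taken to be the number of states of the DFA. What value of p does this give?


Pumping lemma for regular languages (standard proof):
Take p = |Q|, the number of DFA states.
Any string of length >= |Q| passes through |Q|+1 states while reading its first |Q| symbols,
so by pigeonhole some state repeats, giving the loop that can be pumped.
Here |Q| = 10
Therefore the proof uses p = 10

10


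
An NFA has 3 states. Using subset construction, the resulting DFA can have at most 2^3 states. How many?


NFA has 3 states
Subset construction: each DFA state = subset of NFA states
Maximum subsets = 2^3
2^3 = 8

8


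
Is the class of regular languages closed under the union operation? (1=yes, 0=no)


Regular languages are closed under:
- Union (DFA product construction)
- Intersection (DFA product construction)
- Complement (swap accept/reject states)
- Concatenation (NFA construction)
- Kleene star (NFA construction)
union is in this list
Therefore: closed

1


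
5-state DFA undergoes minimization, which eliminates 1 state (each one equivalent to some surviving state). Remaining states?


Original DFA: 5 states
Redundant states removed: 1
Minimized states = original - removed
= 5 - 1
= 4

4


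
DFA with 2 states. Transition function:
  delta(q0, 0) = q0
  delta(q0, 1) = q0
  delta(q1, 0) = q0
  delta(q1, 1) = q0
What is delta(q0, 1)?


Looking up transition function:
delta(q0, 1) in the table
Row: q0, Column: 1
Result: q0

q0


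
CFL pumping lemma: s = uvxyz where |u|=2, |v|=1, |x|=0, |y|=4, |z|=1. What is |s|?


|s| = |u| + |v| + |x| + |y| + |z|
= 2 + 1 + 0 + 4 + 1
= 3 + 0 + 5
= 3 + 5
= 8

8


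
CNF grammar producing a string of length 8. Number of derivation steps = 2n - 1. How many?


Chomsky Normal Form derivation:
String length n = 8
Each step either:
  - Splits a nonterminal into two (n-1 such steps)
  - Converts a nonterminal to terminal (n such steps)
Total = (n-1) + n = 2n - 1
= 2(8) - 1
= 16 - 1
= 15

15


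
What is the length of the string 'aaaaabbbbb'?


String: 'aaaaabbbbb'
Counting characters:
  'a' appears 5 time(s)
  'b' appears 5 time(s)
Total length = 5 + 5 = 10

10


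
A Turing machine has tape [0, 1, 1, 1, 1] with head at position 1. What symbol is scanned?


Tape: [0, 1, 1, 1, 1]
Positions: 0 1 2 3 4
Values:    0 1 1 1 1
Head at position 1
tape[1] = 1

1


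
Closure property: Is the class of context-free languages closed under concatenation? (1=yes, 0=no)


CFL closure properties:
  Closed under: union, concatenation, Kleene star
  NOT closed under: intersection, complement
Operation 'concatenation' is in closed list -> Yes (closed)

1


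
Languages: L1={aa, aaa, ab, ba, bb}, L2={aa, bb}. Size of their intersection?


L1 = {aa, aaa, ab, ba, bb}
L2 = {aa, bb}
Checking each string in L1 against L2:
  'aa': in L2? Yes
  'aaa': in L2? No
  'ab': in L2? No
  'ba': in L2? No
  'bb': in L2? Yes
Intersection = {aa, bb}
|L1 ∩ L2| = 2

2


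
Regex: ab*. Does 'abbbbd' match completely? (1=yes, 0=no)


Pattern: ab*
String: 'abbbbd'
Pattern requires: exactly one 'a' followed by zero or more 'b's
First char is 'a' -> OK
Rest 'bbbbd': all b's? No
Result: 0

0


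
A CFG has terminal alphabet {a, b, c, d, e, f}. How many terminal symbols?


Terminal symbols: a, b, c, d, e, f
Counting each: a (#1), b (#2), c (#3), d (#4), e (#5), f (#6)
Total = 6

6


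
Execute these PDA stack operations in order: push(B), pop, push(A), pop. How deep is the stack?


Tracing stack operations:
  push(B) -> stack = [B], depth=1
  pop -> removed B, stack = [], depth=0
  push(A) -> stack = [A], depth=1
  pop -> removed A, stack = [], depth=0
Final depth = 0

0


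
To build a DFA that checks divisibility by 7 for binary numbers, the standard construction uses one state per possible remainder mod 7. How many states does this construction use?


Divisibility by 7 is tracked via the remainder mod 7: 0, 1, ..., 6
The construction assigns one state to each remainder
Number of remainders = 7

7


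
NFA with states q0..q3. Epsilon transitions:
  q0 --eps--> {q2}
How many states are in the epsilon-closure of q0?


Starting from q0
Initialize closure = {q0}
Follow epsilon from q0 -> add q2
Final closure: {q0, q2}
Size = 2

2


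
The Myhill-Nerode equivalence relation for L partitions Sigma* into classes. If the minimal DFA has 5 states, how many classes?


Myhill-Nerode theorem:
Number of equivalence classes = number of states in minimal DFA
Minimal DFA states = 5
Therefore equivalence classes = 5

5


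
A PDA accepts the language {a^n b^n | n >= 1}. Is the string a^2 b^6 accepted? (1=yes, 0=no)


Language requires equal numbers of a's and b's
PDA pushes for each 'a', pops for each 'b'
Number of a's = 2
Number of b's = 6
2 != 6 -> Reject

0


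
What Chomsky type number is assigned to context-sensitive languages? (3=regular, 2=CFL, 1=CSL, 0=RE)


Chomsky hierarchy levels:
  Type 3: Regular (DFA/NFA/regex)
  Type 2: Context-free (PDA)
  Type 1: Context-sensitive
  Type 0: Recursively enumerable (TM)
'context-sensitive' corresponds to Type 1

1


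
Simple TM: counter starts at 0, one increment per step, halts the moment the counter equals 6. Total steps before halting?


Counter starts at 0. Counting sequence:
  Step 1: counter = 1
  Step 2: counter = 2
  Step 3: counter = 3
  Step 4: counter = 4
  Step 5: counter = 5
  Step 6: counter = 6
Counter reached 6 -> halt
Total steps = 6

6


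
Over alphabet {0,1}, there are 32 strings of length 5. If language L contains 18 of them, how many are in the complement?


Alphabet: {0,1}
String length: 5
Total strings of length 5 = 2^5 = 32
Strings in L = 18
Complement = total - |L|
= 32 - 18
= 14

14


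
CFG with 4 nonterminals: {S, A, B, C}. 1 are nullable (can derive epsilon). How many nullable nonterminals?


Nonterminals: {S, A, B, C}
A nonterminal is nullable if it can derive epsilon
Counting nullable nonterminals: 1
Total nullable = 1

1


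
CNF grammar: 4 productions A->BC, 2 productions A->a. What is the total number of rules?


CNF allows two rule forms:
  A -> BC (binary): 4 rules
  A -> a (terminal): 2 rules
Total = 4 + 2 = 6

6


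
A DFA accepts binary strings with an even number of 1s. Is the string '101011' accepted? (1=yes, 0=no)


DFA has 2 states: q_even (start, accept=yes) and q_odd
Processing string '101011' character by character:
  Position 0: read '1', 1-count=1 -> q_odd
  Position 1: read '0', 1-count=1 -> q_odd (no change)
  Position 2: read '1', 1-count=2 -> q_even
  Position 3: read '0', 1-count=2 -> q_even (no change)
  Position 4: read '1', 1-count=3 -> q_odd
  Position 5: read '1', 1-count=4 -> q_even
Final state: q_even, total 1s = 4 (even); the DFA requires an even count -> accept

1


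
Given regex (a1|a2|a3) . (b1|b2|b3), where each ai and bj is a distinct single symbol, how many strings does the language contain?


First group: 3 alternatives
Second group: 3 alternatives
Concatenation: each choice from group 1 pairs with each from group 2
Total = 3 x 3 = 9

9


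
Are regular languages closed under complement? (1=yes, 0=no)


Regular languages are closed under all standard operations:
- Union: Yes (product construction)
- Intersection: Yes (product construction)
- Complement: Yes (swap accept/reject)
- Concatenation: Yes (NFA construction)
Operation: complement -> Closed

1


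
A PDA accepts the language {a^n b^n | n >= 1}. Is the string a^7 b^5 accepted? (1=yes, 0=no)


Language requires equal numbers of a's and b's
PDA pushes for each 'a', pops for each 'b'
Number of a's = 7
Number of b's = 5
7 != 5 -> Reject

0


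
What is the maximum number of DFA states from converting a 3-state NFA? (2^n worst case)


NFA has 3 states
Subset construction: each DFA state = subset of NFA states
Maximum subsets = 2^3
2^3 = 8

8


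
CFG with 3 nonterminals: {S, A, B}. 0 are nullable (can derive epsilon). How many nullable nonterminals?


Nonterminals: {S, A, B}
A nonterminal is nullable if it can derive epsilon
Counting nullable nonterminals: 0
Total nullable = 0

0


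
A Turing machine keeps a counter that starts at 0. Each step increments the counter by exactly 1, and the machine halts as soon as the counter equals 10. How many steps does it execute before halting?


Counter starts at 0. Counting sequence:
  Step 1: counter = 1
  Step 2: counter = 2
  Step 3: counter = 3
  Step 4: counter = 4
  Step 5: counter = 5
  Step 6: counter = 6
  ...
  Step 10: counter = 10
Counter reached 10 -> halt
Total steps = 10

10


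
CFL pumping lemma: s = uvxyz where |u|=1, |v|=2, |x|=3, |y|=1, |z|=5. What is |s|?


|s| = |u| + |v| + |x| + |y| + |z|
= 1 + 2 + 3 + 1 + 5
= 3 + 3 + 6
= 6 + 6
= 12

12


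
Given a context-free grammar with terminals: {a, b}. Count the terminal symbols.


Terminal symbols: a, b
Counting each: a (#1), b (#2)
Total = 2

2


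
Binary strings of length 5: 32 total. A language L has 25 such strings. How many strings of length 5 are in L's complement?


Alphabet: {0,1}
String length: 5
Total strings of length 5 = 2^5 = 32
Strings in L = 25
Complement = total - |L|
= 32 - 25
= 7

7


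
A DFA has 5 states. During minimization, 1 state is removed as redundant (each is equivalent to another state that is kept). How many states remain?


Original DFA: 5 states
Redundant states removed: 1
Minimized states = original - removed
= 5 - 1
= 4

4


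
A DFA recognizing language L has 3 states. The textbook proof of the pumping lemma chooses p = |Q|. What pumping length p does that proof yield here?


Pumping lemma for regular languages (standard proof):
Take p = |Q|, the number of DFA states.
Any string of length >= |Q| passes through |Q|+1 states while reading its first |Q| symbols,
so by pigeonhole some state repeats, giving the loop that can be pumped.
Here |Q| = 3
Therefore the proof uses p = 3

3


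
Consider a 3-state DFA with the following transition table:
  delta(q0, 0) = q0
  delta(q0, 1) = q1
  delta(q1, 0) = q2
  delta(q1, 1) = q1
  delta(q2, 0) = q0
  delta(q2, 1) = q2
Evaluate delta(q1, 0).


Looking up transition function:
delta(q1, 0) in the table
Row: q1, Column: 0
Result: q2

q2


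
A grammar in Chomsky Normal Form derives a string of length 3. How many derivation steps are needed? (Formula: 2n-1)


Chomsky Normal Form derivation:
String length n = 3
Each step either:
  - Splits a nonterminal into two (n-1 such steps)
  - Converts a nonterminal to terminal (n such steps)
Total = (n-1) + n = 2n - 1
= 2(3) - 1
= 6 - 1
= 5

5


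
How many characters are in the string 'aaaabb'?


String: 'aaaabb'
Counting characters:
  'a' appears 4 time(s)
  'b' appears 2 time(s)
Total length = 4 + 2 = 6

6


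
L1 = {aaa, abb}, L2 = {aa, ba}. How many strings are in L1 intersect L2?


L1 = {aaa, abb}
L2 = {aa, ba}
Checking each string in L1 against L2:
  'aaa': in L2? No
  'abb': in L2? No
Intersection = {}
|L1 ∩ L2| = 0

0


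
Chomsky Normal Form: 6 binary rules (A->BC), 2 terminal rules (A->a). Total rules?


CNF allows two rule forms:
  A -> BC (binary): 6 rules
  A -> a (terminal): 2 rules
Total = 6 + 2 = 8

8


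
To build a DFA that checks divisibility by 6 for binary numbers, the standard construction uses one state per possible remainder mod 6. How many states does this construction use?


Divisibility by 6 is tracked via the remainder mod 6: 0, 1, ..., 5
The construction assigns one state to each remainder
Number of remainders = 6

6


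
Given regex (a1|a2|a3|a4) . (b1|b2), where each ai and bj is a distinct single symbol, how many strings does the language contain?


First group: 4 alternatives
Second group: 2 alternatives
Concatenation: each choice from group 1 pairs with each from group 2
Total = 4 x 2 = 8

8


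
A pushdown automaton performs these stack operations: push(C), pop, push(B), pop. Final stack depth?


Tracing stack operations:
  push(C) -> stack = [C], depth=1
  pop -> removed C, stack = [], depth=0
  push(B) -> stack = [B], depth=1
  pop -> removed B, stack = [], depth=0
Final depth = 0

0


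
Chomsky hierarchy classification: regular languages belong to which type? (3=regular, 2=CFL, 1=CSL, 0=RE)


Chomsky hierarchy levels:
  Type 3: Regular (DFA/NFA/regex)
  Type 2: Context-free (PDA)
  Type 1: Context-sensitive
  Type 0: Recursively enumerable (TM)
'regular' corresponds to Type 3

3


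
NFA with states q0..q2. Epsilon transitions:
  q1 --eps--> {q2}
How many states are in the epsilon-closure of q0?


Starting from q0
Initialize closure = {q0}
q0 has no outgoing epsilon transitions -> nothing to add
Final closure: {q0}
Size = 1

1


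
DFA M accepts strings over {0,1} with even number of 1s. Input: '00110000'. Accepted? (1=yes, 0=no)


DFA has 2 states: q_even (start, accept=yes) and q_odd
Processing string '00110000' character by character:
  Position 0: read '0', 1-count=0 -> q_even (no change)
  Position 1: read '0', 1-count=0 -> q_even (no change)
  Position 2: read '1', 1-count=1 -> q_odd
  Position 3: read '1', 1-count=2 -> q_even
  Position 4: read '0', 1-count=2 -> q_even (no change)
  Position 5: read '0', 1-count=2 -> q_even (no change)
  Position 6: read '0', 1-count=2 -> q_even (no change)
  Position 7: read '0', 1-count=2 -> q_even (no change)
Final state: q_even, total 1s = 2 (even); the DFA requires an even count -> accept

1


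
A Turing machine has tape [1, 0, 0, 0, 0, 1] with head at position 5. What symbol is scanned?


Tape: [1, 0, 0, 0, 0, 1]
Positions: 0 1 2 3 4 5
Values:    1 0 0 0 0 1
Head at position 5
tape[5] = 1

1


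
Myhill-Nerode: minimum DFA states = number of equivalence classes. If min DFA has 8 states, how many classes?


Myhill-Nerode theorem:
Number of equivalence classes = number of states in minimal DFA
Minimal DFA states = 8
Therefore equivalence classes = 8

8


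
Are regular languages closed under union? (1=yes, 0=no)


Regular languages are closed under:
- Union (DFA product construction)
- Intersection (DFA product construction)
- Complement (swap accept/reject states)
- Concatenation (NFA construction)
- Kleene star (NFA construction)
union is in this list
Therefore: closed

1


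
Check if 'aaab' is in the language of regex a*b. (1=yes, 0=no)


Pattern: a*b
String: 'aaab'
Pattern requires: zero or more 'a's followed by exactly one 'b'
Found 3 leading 'a's
Remaining: 'b'
Remaining is exactly 'b' -> match
Result: 1

1


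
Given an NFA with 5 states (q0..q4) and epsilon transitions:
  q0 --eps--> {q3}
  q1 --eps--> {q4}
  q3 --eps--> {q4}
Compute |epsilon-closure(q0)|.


Starting from q0
Initialize closure = {q0}
Follow epsilon from q0 -> add q3
Follow epsilon from q3 -> add q4
Final closure: {q0, q3, q4}
Size = 3

3


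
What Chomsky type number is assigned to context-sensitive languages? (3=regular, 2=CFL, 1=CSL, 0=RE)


Chomsky hierarchy levels:
  Type 3: Regular (DFA/NFA/regex)
  Type 2: Context-free (PDA)
  Type 1: Context-sensitive
  Type 0: Recursively enumerable (TM)
'context-sensitive' corresponds to Type 1

1


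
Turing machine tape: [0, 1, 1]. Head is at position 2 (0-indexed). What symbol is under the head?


Tape: [0, 1, 1]
Positions: 0 1 2
Values:    0 1 1
Head at position 2
tape[2] = 1

1


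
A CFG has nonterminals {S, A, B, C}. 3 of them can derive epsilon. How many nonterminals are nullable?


Nonterminals: {S, A, B, C}
A nonterminal is nullable if it can derive epsilon
Counting nullable nonterminals: 3
Total nullable = 3

3


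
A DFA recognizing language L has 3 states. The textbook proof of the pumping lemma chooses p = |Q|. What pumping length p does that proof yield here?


Pumping lemma for regular languages (standard proof):
Take p = |Q|, the number of DFA states.
Any string of length >= |Q| passes through |Q|+1 states while reading its first |Q| symbols,
so by pigeonhole some state repeats, giving the loop that can be pumped.
Here |Q| = 3
Therefore the proof uses p = 3

3


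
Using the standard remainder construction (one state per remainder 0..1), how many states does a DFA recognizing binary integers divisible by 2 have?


Divisibility by 2 is tracked via the remainder mod 2: 0, 1, ..., 1
The construction assigns one state to each remainder
Number of remainders = 2

2


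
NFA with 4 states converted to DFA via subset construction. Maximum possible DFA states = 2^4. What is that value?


NFA has 4 states
Subset construction: each DFA state = subset of NFA states
Maximum subsets = 2^4
2^4 = 16

16


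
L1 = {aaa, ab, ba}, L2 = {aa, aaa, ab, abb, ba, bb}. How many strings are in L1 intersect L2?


L1 = {aaa, ab, ba}
L2 = {aa, aaa, ab, abb, ba, bb}
Checking each string in L1 against L2:
  'aaa': in L2? Yes
  'ab': in L2? Yes
  'ba': in L2? Yes
Intersection = {aaa, ab, ba}
|L1 ∩ L2| = 3

3


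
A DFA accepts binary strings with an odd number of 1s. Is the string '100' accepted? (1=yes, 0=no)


DFA has 2 states: q_even (start, accept=no) and q_odd
Processing string '100' character by character:
  Position 0: read '1', 1-count=1 -> q_odd
  Position 1: read '0', 1-count=1 -> q_odd (no change)
  Position 2: read '0', 1-count=1 -> q_odd (no change)
Final state: q_odd, total 1s = 1 (odd); the DFA requires an odd count -> accept

1


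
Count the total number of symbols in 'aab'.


String: 'aab'
Counting characters:
  'a' appears 2 time(s)
  'b' appears 1 time(s)
Total length = 2 + 1 = 3

3


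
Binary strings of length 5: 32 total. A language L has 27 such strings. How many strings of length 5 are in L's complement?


Alphabet: {0,1}
String length: 5
Total strings of length 5 = 2^5 = 32
Strings in L = 27
Complement = total - |L|
= 32 - 27
= 5

5


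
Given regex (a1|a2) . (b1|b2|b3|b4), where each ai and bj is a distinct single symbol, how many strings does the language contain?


First group: 2 alternatives
Second group: 4 alternatives
Concatenation: each choice from group 1 pairs with each from group 2
Total = 2 x 4 = 8

8


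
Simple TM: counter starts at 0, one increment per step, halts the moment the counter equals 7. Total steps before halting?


Counter starts at 0. Counting sequence:
  Step 1: counter = 1
  Step 2: counter = 2
  Step 3: counter = 3
  Step 4: counter = 4
  Step 5: counter = 5
  Step 6: counter = 6
  Step 7: counter = 7
Counter reached 7 -> halt
Total steps = 7

7


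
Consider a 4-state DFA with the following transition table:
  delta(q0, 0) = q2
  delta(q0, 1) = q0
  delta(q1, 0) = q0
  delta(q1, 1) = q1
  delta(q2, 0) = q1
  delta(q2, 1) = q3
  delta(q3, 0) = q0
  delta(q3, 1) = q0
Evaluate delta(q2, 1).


Looking up transition function:
delta(q2, 1) in the table
Row: q2, Column: 1
Result: q3

q3


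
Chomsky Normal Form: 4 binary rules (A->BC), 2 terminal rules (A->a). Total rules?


CNF allows two rule forms:
  A -> BC (binary): 4 rules
  A -> a (terminal): 2 rules
Total = 4 + 2 = 6

6


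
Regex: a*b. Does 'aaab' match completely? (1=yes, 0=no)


Pattern: a*b
String: 'aaab'
Pattern requires: zero or more 'a's followed by exactly one 'b'
Found 3 leading 'a's
Remaining: 'b'
Remaining is exactly 'b' -> match
Result: 1

1


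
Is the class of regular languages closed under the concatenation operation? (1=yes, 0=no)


Regular languages are closed under:
- Union (DFA product construction)
- Intersection (DFA product construction)
- Complement (swap accept/reject states)
- Concatenation (NFA construction)
- Kleene star (NFA construction)
concatenation is in this list
Therefore: closed

1


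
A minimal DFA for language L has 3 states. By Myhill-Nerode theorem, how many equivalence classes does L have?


Myhill-Nerode theorem:
Number of equivalence classes = number of states in minimal DFA
Minimal DFA states = 3
Therefore equivalence classes = 3

3


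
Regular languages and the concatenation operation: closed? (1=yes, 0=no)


Regular languages are closed under all standard operations:
- Union: Yes (product construction)
- Intersection: Yes (product construction)
- Complement: Yes (swap accept/reject)
- Concatenation: Yes (NFA construction)
Operation: concatenation -> Closed

1


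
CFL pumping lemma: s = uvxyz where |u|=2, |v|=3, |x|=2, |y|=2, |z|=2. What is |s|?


|s| = |u| + |v| + |x| + |y| + |z|
= 2 + 3 + 2 + 2 + 2
= 5 + 2 + 4
= 7 + 4
= 11

11


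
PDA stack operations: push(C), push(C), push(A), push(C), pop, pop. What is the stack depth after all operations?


Tracing stack operations:
  push(C) -> stack = [C], depth=1
  push(C) -> stack = [C,C], depth=2
  push(A) -> stack = [C,C,A], depth=3
  push(C) -> stack = [C,C,A,C], depth=4
  pop -> removed C, stack = [C,C,A], depth=3
  pop -> removed A, stack = [C,C], depth=2
Final depth = 2

2


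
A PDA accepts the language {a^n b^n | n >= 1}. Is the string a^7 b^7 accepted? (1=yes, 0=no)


Language requires equal numbers of a's and b's
PDA pushes for each 'a', pops for each 'b'
Number of a's = 7
Number of b's = 7
7 == 7 -> Accept

1


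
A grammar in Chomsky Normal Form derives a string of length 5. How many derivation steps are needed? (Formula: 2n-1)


Chomsky Normal Form derivation:
String length n = 5
Each step either:
  - Splits a nonterminal into two (n-1 such steps)
  - Converts a nonterminal to terminal (n such steps)
Total = (n-1) + n = 2n - 1
= 2(5) - 1
= 10 - 1
= 9

9


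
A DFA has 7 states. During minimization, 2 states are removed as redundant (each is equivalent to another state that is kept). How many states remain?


Original DFA: 7 states
Redundant states removed: 2
Minimized states = original - removed
= 7 - 2
= 5

5


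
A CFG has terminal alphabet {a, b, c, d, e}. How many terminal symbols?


Terminal symbols: a, b, c, d, e
Counting each: a (#1), b (#2), c (#3), d (#4), e (#5)
Total = 5

5


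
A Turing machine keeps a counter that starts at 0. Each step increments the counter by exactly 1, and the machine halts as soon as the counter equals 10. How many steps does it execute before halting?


Counter starts at 0. Counting sequence:
  Step 1: counter = 1
  Step 2: counter = 2
  Step 3: counter = 3
  Step 4: counter = 4
  Step 5: counter = 5
  Step 6: counter = 6
  ...
  Step 10: counter = 10
Counter reached 10 -> halt
Total steps = 10

10


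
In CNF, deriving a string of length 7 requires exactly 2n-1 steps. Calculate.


Chomsky Normal Form derivation:
String length n = 7
Each step either:
  - Splits a nonterminal into two (n-1 such steps)
  - Converts a nonterminal to terminal (n such steps)
Total = (n-1) + n = 2n - 1
= 2(7) - 1
= 14 - 1
= 13

13


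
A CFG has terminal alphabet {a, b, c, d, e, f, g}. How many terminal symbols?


Terminal symbols: a, b, c, d, e, f, g
Counting each: a (#1), b (#2), c (#3), d (#4), e (#5), f (#6), g (#7)
Total = 7

7


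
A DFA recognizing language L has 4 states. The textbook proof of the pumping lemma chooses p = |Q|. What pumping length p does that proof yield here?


Pumping lemma for regular languages (standard proof):
Take p = |Q|, the number of DFA states.
Any string of length >= |Q| passes through |Q|+1 states while reading its first |Q| symbols,
so by pigeonhole some state repeats, giving the loop that can be pumped.
Here |Q| = 4
Therefore the proof uses p = 4

4


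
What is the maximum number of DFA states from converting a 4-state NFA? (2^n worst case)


NFA has 4 states
Subset construction: each DFA state = subset of NFA states
Maximum subsets = 2^4
2^4 = 16

16


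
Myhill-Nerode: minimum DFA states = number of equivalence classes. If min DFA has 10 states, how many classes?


Myhill-Nerode theorem:
Number of equivalence classes = number of states in minimal DFA
Minimal DFA states = 10
Therefore equivalence classes = 10

10


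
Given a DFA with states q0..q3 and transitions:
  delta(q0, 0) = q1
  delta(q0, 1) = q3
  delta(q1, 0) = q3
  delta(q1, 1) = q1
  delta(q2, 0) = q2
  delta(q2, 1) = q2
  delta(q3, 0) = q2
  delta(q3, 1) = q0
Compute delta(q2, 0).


Looking up transition function:
delta(q2, 0) in the table
Row: q2, Column: 0
Result: q2

q2


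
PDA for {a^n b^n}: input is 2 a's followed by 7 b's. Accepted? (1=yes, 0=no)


Language requires equal numbers of a's and b's
PDA pushes for each 'a', pops for each 'b'
Number of a's = 2
Number of b's = 7
2 != 7 -> Reject

0


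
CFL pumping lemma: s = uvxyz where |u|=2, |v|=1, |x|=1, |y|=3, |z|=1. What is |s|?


|s| = |u| + |v| + |x| + |y| + |z|
= 2 + 1 + 1 + 3 + 1
= 3 + 1 + 4
= 4 + 4
= 8

8


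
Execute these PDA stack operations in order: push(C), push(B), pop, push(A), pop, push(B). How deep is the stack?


Tracing stack operations:
  push(C) -> stack = [C], depth=1
  push(B) -> stack = [C,B], depth=2
  pop -> removed B, stack = [C], depth=1
  push(A) -> stack = [C,A], depth=2
  pop -> removed A, stack = [C], depth=1
  push(B) -> stack = [C,B], depth=2
Final depth = 2

2


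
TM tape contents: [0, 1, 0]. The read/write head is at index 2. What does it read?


Tape: [0, 1, 0]
Positions: 0 1 2
Values:    0 1 0
Head at position 2
tape[2] = 0

0


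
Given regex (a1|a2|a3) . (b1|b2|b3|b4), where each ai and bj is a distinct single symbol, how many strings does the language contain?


First group: 3 alternatives
Second group: 4 alternatives
Concatenation: each choice from group 1 pairs with each from group 2
Total = 3 x 4 = 12

12


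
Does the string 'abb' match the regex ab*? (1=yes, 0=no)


Pattern: ab*
String: 'abb'
Pattern requires: exactly one 'a' followed by zero or more 'b's
First char is 'a' -> OK
Rest 'bb': all b's? Yes
Result: 1

1


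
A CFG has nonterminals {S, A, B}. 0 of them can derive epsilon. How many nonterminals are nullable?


Nonterminals: {S, A, B}
A nonterminal is nullable if it can derive epsilon
Counting nullable nonterminals: 0
Total nullable = 0

0


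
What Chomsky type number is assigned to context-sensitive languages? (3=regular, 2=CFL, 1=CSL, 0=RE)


Chomsky hierarchy levels:
  Type 3: Regular (DFA/NFA/regex)
  Type 2: Context-free (PDA)
  Type 1: Context-sensitive
  Type 0: Recursively enumerable (TM)
'context-sensitive' corresponds to Type 1

1


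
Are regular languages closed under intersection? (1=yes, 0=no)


Regular languages are closed under all standard operations:
- Union: Yes (product construction)
- Intersection: Yes (product construction)
- Complement: Yes (swap accept/reject)
- Concatenation: Yes (NFA construction)
Operation: intersection -> Closed

1


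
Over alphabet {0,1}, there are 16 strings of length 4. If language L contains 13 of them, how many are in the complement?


Alphabet: {0,1}
String length: 4
Total strings of length 4 = 2^4 = 16
Strings in L = 13
Complement = total - |L|
= 16 - 13
= 3

3


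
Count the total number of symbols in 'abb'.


String: 'abb'
Counting characters:
  'a' appears 1 time(s)
  'b' appears 2 time(s)
Total length = 1 + 2 = 3

3


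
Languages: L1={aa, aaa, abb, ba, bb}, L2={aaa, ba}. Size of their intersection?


L1 = {aa, aaa, abb, ba, bb}
L2 = {aaa, ba}
Checking each string in L1 against L2:
  'aa': in L2? No
  'aaa': in L2? Yes
  'abb': in L2? No
  'ba': in L2? Yes
  'bb': in L2? No
Intersection = {aaa, ba}
|L1 ∩ L2| = 2

2


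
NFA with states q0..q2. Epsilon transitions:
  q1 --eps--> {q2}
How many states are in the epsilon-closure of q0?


Starting from q0
Initialize closure = {q0}
q0 has no outgoing epsilon transitions -> nothing to add
Final closure: {q0}
Size = 1

1


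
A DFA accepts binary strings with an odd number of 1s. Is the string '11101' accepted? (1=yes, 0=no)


DFA has 2 states: q_even (start, accept=no) and q_odd
Processing string '11101' character by character:
  Position 0: read '1', 1-count=1 -> q_odd
  Position 1: read '1', 1-count=2 -> q_even
  Position 2: read '1', 1-count=3 -> q_odd
  Position 3: read '0', 1-count=3 -> q_odd (no change)
  Position 4: read '1', 1-count=4 -> q_even
Final state: q_even, total 1s = 4 (even); the DFA requires an odd count -> reject

0


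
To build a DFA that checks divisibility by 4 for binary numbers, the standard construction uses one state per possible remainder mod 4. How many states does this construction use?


Divisibility by 4 is tracked via the remainder mod 4: 0, 1, ..., 3
The construction assigns one state to each remainder
Number of remainders = 4

4


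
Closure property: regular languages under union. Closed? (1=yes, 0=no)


Regular languages are closed under:
- Union (DFA product construction)
- Intersection (DFA product construction)
- Complement (swap accept/reject states)
- Concatenation (NFA construction)
- Kleene star (NFA construction)
union is in this list
Therefore: closed

1


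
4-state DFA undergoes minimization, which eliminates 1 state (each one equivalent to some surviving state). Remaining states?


Original DFA: 4 states
Redundant states removed: 1
Minimized states = original - removed
= 4 - 1
= 3

3


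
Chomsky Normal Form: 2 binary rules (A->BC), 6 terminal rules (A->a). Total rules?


CNF allows two rule forms:
  A -> BC (binary): 2 rules
  A -> a (terminal): 6 rules
Total = 2 + 6 = 8

8


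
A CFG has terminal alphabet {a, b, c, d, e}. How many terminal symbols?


Terminal symbols: a, b, c, d, e
Counting each: a (#1), b (#2), c (#3), d (#4), e (#5)
Total = 5

5


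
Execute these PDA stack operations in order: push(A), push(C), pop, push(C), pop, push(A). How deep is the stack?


Tracing stack operations:
  push(A) -> stack = [A], depth=1
  push(C) -> stack = [A,C], depth=2
  pop -> removed C, stack = [A], depth=1
  push(C) -> stack = [A,C], depth=2
  pop -> removed C, stack = [A], depth=1
  push(A) -> stack = [A,A], depth=2
Final depth = 2

2


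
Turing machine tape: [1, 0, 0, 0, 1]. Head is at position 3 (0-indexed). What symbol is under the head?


Tape: [1, 0, 0, 0, 1]
Positions: 0 1 2 3 4
Values:    1 0 0 0 1
Head at position 3
tape[3] = 0

0


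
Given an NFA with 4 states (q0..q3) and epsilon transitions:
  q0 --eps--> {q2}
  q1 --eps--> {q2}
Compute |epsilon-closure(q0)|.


Starting from q0
Initialize closure = {q0}
Follow epsilon from q0 -> add q2
Final closure: {q0, q2}
Size = 2

2


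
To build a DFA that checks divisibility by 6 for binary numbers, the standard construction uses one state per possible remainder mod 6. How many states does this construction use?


Divisibility by 6 is tracked via the remainder mod 6: 0, 1, ..., 5
The construction assigns one state to each remainder
Number of remainders = 6

6


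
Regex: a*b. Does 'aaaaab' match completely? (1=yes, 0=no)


Pattern: a*b
String: 'aaaaab'
Pattern requires: zero or more 'a's followed by exactly one 'b'
Found 5 leading 'a's
Remaining: 'b'
Remaining is exactly 'b' -> match
Result: 1

1


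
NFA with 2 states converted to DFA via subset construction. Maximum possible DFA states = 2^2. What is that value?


NFA has 2 states
Subset construction: each DFA state = subset of NFA states
Maximum subsets = 2^2
2^2 = 4

4


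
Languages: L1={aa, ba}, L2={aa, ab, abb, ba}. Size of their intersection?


L1 = {aa, ba}
L2 = {aa, ab, abb, ba}
Checking each string in L1 against L2:
  'aa': in L2? Yes
  'ba': in L2? Yes
Intersection = {aa, ba}
|L1 ∩ L2| = 2

2


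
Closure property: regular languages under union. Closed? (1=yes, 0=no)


Regular languages are closed under:
- Union (DFA product construction)
- Intersection (DFA product construction)
- Complement (swap accept/reject states)
- Concatenation (NFA construction)
- Kleene star (NFA construction)
union is in this list
Therefore: closed

1


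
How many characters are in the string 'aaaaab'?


String: 'aaaaab'
Counting characters:
  'a' appears 5 time(s)
  'b' appears 1 time(s)
Total length = 5 + 1 = 6

6


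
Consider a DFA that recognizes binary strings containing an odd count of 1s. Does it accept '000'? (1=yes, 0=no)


DFA has 2 states: q_even (start, accept=no) and q_odd
Processing string '000' character by character:
  Position 0: read '0', 1-count=0 -> q_even (no change)
  Position 1: read '0', 1-count=0 -> q_even (no change)
  Position 2: read '0', 1-count=0 -> q_even (no change)
Final state: q_even, total 1s = 0 (even); the DFA requires an odd count -> reject

0


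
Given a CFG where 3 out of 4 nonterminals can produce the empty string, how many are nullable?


Nonterminals: {S, A, B, C}
A nonterminal is nullable if it can derive epsilon
Counting nullable nonterminals: 3
Total nullable = 3

3


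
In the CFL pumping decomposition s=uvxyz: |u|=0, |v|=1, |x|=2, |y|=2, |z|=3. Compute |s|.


|s| = |u| + |v| + |x| + |y| + |z|
= 0 + 1 + 2 + 2 + 3
= 1 + 2 + 5
= 3 + 5
= 8

8


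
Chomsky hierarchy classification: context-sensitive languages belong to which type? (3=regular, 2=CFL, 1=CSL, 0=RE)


Chomsky hierarchy levels:
  Type 3: Regular (DFA/NFA/regex)
  Type 2: Context-free (PDA)
  Type 1: Context-sensitive
  Type 0: Recursively enumerable (TM)
'context-sensitive' corresponds to Type 1

1


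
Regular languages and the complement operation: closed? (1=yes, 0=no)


Regular languages are closed under all standard operations:
- Union: Yes (product construction)
- Intersection: Yes (product construction)
- Complement: Yes (swap accept/reject)
- Concatenation: Yes (NFA construction)
Operation: complement -> Closed

1


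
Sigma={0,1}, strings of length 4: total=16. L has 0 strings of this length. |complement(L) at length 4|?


Alphabet: {0,1}
String length: 4
Total strings of length 4 = 2^4 = 16
Strings in L = 0
Complement = total - |L|
= 16 - 0
= 16

16


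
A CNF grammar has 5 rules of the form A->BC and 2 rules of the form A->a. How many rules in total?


CNF allows two rule forms:
  A -> BC (binary): 5 rules
  A -> a (terminal): 2 rules
Total = 5 + 2 = 7

7


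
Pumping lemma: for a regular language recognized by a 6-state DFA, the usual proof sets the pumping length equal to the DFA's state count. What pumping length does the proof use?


Pumping lemma for regular languages (standard proof):
Take p = |Q|, the number of DFA states.
Any string of length >= |Q| passes through |Q|+1 states while reading its first |Q| symbols,
so by pigeonhole some state repeats, giving the loop that can be pumped.
Here |Q| = 6
Therefore the proof uses p = 6

6


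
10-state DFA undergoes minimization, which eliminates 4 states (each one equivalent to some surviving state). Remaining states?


Original DFA: 10 states
Redundant states removed: 4
Minimized states = original - removed
= 10 - 4
= 6

6


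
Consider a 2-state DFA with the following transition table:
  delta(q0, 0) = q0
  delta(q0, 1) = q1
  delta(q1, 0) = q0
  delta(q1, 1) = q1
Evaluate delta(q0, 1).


Looking up transition function:
delta(q0, 1) in the table
Row: q0, Column: 1
Result: q1

q1


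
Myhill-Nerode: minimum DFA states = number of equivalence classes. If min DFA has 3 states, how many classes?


Myhill-Nerode theorem:
Number of equivalence classes = number of states in minimal DFA
Minimal DFA states = 3
Therefore equivalence classes = 3

3


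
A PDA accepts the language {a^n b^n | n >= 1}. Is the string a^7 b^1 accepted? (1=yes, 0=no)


Language requires equal numbers of a's and b's
PDA pushes for each 'a', pops for each 'b'
Number of a's = 7
Number of b's = 1
7 != 1 -> Reject

0


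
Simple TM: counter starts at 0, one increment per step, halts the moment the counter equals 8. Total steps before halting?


Counter starts at 0. Counting sequence:
  Step 1: counter = 1
  Step 2: counter = 2
  Step 3: counter = 3
  Step 4: counter = 4
  Step 5: counter = 5
  Step 6: counter = 6
  Step 7: counter = 7
  Step 8: counter = 8
Counter reached 8 -> halt
Total steps = 8

8


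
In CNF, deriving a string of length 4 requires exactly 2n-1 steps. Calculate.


Chomsky Normal Form derivation:
String length n = 4
Each step either:
  - Splits a nonterminal into two (n-1 such steps)
  - Converts a nonterminal to terminal (n such steps)
Total = (n-1) + n = 2n - 1
= 2(4) - 1
= 8 - 1
= 7

7
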